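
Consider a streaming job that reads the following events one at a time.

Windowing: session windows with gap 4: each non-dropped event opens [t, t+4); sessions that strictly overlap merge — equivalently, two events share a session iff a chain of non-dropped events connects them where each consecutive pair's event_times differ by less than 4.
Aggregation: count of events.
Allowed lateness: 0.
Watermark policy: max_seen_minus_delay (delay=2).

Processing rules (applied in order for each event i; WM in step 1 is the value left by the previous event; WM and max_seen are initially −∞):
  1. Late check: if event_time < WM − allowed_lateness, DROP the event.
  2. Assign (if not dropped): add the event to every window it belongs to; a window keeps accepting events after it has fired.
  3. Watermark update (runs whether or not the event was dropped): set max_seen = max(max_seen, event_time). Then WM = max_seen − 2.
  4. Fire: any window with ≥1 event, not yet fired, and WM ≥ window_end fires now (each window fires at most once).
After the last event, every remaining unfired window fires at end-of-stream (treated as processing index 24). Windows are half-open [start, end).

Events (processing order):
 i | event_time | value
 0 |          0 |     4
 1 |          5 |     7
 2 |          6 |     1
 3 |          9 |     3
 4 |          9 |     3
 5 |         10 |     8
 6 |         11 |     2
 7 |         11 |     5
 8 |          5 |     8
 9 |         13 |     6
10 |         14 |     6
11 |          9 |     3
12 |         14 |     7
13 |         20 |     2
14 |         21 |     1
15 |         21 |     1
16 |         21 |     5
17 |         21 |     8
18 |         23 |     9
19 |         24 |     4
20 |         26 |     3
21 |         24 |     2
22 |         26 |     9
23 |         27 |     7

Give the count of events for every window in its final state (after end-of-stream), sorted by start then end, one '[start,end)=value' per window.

i=0 t=0 v=4: → [0,4); WM=-2
i=1 t=5 v=7: → [5,9); WM=3
i=2 t=6 v=1: → [5,10); WM=4
i=3 t=9 v=3: → [5,13); WM=7
i=4 t=9 v=3: → [5,13); WM=7
i=5 t=10 v=8: → [5,14); WM=8
i=6 t=11 v=2: → [5,15); WM=9
i=7 t=11 v=5: → [5,15); WM=9
i=8 t=5 v=8: DROP (t<9-0); WM=9
i=9 t=13 v=6: → [5,17); WM=11
i=10 t=14 v=6: → [5,18); WM=12
i=11 t=9 v=3: DROP (t<12-0); WM=12
i=12 t=14 v=7: → [5,18); WM=12
i=13 t=20 v=2: → [20,24); WM=18
i=14 t=21 v=1: → [20,25); WM=19
i=15 t=21 v=1: → [20,25); WM=19
i=16 t=21 v=5: → [20,25); WM=19
i=17 t=21 v=8: → [20,25); WM=19
i=18 t=23 v=9: → [20,27); WM=21
i=19 t=24 v=4: → [20,28); WM=22
i=20 t=26 v=3: → [20,30); WM=24
i=21 t=24 v=2: → [20,30); WM=24
i=22 t=26 v=9: → [20,30); WM=24
i=23 t=27 v=7: → [20,31); WM=25

[0,4)=1 [5,18)=10 [20,31)=11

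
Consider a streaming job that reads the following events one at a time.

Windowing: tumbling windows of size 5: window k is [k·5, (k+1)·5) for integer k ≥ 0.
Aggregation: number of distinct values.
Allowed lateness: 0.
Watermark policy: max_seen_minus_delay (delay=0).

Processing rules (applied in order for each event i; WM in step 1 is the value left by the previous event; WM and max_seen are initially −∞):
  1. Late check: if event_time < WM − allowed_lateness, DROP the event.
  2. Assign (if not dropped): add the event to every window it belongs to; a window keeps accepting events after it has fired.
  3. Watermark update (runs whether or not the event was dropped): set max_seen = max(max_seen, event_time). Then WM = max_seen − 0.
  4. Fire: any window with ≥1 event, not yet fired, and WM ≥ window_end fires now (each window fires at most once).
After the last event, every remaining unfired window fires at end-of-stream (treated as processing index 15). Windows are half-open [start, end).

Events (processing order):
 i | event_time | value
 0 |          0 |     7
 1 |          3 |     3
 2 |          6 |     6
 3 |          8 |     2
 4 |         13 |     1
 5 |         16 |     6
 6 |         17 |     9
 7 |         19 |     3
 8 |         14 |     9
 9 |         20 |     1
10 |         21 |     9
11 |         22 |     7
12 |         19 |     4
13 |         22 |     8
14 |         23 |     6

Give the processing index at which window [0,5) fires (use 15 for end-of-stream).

i=0 t=0 v=7: → [0,5); WM=0
i=1 t=3 v=3: → [0,5); WM=3
i=2 t=6 v=6: → [5,10); WM=6; [0,5) fires=2
i=3 t=8 v=2: → [5,10); WM=8
i=4 t=13 v=1: → [10,15); WM=13; [5,10) fires=2
i=5 t=16 v=6: → [15,20); WM=16; [10,15) fires=1
i=6 t=17 v=9: → [15,20); WM=17
i=7 t=19 v=3: → [15,20); WM=19
i=8 t=14 v=9: DROP (t<19-0); WM=19
i=9 t=20 v=1: → [20,25); WM=20; [15,20) fires=3
i=10 t=21 v=9: → [20,25); WM=21
i=11 t=22 v=7: → [20,25); WM=22
i=12 t=19 v=4: DROP (t<22-0); WM=22
i=13 t=22 v=8: → [20,25); WM=22
i=14 t=23 v=6: → [20,25); WM=23

2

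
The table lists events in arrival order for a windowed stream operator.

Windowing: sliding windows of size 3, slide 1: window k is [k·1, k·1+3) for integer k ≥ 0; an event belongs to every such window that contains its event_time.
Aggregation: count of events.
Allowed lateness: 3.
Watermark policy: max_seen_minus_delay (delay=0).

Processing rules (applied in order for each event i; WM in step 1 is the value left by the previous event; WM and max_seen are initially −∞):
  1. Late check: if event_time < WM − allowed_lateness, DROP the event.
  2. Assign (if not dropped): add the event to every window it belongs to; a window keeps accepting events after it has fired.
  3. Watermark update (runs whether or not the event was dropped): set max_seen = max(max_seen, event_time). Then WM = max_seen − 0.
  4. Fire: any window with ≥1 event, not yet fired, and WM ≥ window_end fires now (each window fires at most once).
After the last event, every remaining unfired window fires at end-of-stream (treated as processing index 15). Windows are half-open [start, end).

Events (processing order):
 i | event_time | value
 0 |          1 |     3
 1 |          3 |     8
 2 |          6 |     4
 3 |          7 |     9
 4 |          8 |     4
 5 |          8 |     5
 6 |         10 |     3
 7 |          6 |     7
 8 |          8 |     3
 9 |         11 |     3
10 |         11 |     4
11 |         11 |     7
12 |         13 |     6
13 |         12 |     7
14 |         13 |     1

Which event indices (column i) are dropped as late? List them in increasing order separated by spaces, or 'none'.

i=0 t=1 v=3: → [1,4),[0,3); WM=1
i=1 t=3 v=8: → [3,6),[2,5),[1,4); WM=3; [0,3) fires=1
i=2 t=6 v=4: → [6,9),[5,8),[4,7); WM=6; [1,4) fires=2 [2,5) fires=1 [3,6) fires=1
i=3 t=7 v=9: → [7,10),[6,9),[5,8); WM=7; [4,7) fires=1
i=4 t=8 v=4: → [8,11),[7,10),[6,9); WM=8; [5,8) fires=2
i=5 t=8 v=5: → [8,11),[7,10),[6,9); WM=8
i=6 t=10 v=3: → [10,13),[9,12),[8,11); WM=10; [6,9) fires=4 [7,10) fires=3
i=7 t=6 v=7: DROP (t<10-3); WM=10
i=8 t=8 v=3: → [8,11),[7,10),[6,9); WM=10
i=9 t=11 v=3: → [11,14),[10,13),[9,12); WM=11; [8,11) fires=4
i=10 t=11 v=4: → [11,14),[10,13),[9,12); WM=11
i=11 t=11 v=7: → [11,14),[10,13),[9,12); WM=11
i=12 t=13 v=6: → [13,16),[12,15),[11,14); WM=13; [9,12) fires=4 [10,13) fires=4
i=13 t=12 v=7: → [12,15),[11,14),[10,13); WM=13
i=14 t=13 v=1: → [13,16),[12,15),[11,14); WM=13

7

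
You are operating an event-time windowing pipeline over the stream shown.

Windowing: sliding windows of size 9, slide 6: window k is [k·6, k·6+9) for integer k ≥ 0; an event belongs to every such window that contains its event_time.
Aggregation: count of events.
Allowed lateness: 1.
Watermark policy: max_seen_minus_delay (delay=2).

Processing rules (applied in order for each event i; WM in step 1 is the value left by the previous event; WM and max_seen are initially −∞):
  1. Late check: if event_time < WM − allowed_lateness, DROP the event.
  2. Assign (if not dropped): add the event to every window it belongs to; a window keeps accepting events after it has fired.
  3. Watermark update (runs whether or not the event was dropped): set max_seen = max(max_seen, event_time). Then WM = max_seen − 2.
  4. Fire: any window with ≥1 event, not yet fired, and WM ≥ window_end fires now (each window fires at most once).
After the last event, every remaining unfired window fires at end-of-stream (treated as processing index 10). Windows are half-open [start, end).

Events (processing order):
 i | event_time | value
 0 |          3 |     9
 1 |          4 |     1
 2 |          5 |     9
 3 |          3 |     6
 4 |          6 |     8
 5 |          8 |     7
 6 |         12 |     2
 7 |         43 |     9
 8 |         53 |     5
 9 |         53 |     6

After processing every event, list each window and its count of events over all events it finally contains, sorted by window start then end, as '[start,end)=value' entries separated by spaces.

i=0 t=3 v=9: → [0,9); WM=1
i=1 t=4 v=1: → [0,9); WM=2
i=2 t=5 v=9: → [0,9); WM=3
i=3 t=3 v=6: → [0,9); WM=3
i=4 t=6 v=8: → [6,15),[0,9); WM=4
i=5 t=8 v=7: → [6,15),[0,9); WM=6
i=6 t=12 v=2: → [12,21),[6,15); WM=10; [0,9) fires=6
i=7 t=43 v=9: → [42,51),[36,45); WM=41; [6,15) fires=3 [12,21) fires=1
i=8 t=53 v=5: → [48,57); WM=51; [36,45) fires=1 [42,51) fires=1
i=9 t=53 v=6: → [48,57); WM=51

[0,9)=6 [6,15)=3 [12,21)=1 [36,45)=1 [42,51)=1 [48,57)=2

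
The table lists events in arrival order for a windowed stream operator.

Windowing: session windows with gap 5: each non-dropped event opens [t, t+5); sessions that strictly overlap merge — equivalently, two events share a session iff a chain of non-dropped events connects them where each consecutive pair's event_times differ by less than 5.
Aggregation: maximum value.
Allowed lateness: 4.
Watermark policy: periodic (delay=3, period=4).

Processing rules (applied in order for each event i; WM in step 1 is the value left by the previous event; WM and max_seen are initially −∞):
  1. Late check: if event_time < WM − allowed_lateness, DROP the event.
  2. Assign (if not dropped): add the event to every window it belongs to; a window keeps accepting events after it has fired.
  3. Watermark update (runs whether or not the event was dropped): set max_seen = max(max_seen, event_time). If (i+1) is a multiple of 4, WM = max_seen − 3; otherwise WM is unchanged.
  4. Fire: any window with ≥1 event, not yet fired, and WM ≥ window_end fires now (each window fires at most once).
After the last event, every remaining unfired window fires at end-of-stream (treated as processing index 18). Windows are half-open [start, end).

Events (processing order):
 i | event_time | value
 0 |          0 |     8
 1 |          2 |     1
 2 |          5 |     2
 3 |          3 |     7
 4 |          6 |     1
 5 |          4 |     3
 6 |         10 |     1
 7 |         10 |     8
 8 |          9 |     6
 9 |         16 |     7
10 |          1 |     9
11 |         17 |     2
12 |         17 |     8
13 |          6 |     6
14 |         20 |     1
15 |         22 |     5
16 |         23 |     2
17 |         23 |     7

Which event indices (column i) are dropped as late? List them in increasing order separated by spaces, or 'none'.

10 13

i=0 t=0 v=8: → [0,5); WM=−∞
i=1 t=2 v=1: → [0,7); WM=−∞
i=2 t=5 v=2: → [0,10); WM=−∞
i=3 t=3 v=7: → [0,10); WM=2
i=4 t=6 v=1: → [0,11); WM=2
i=5 t=4 v=3: → [0,11); WM=2
i=6 t=10 v=1: → [0,15); WM=2
i=7 t=10 v=8: → [0,15); WM=7
i=8 t=9 v=6: → [0,15); WM=7
i=9 t=16 v=7: → [16,21); WM=7
i=10 t=1 v=9: DROP (t<7-4); WM=7
i=11 t=17 v=2: → [16,22); WM=14
i=12 t=17 v=8: → [16,22); WM=14
i=13 t=6 v=6: DROP (t<14-4); WM=14
i=14 t=20 v=1: → [16,25); WM=14
i=15 t=22 v=5: → [16,27); WM=19
i=16 t=23 v=2: → [16,28); WM=19
i=17 t=23 v=7: → [16,28); WM=19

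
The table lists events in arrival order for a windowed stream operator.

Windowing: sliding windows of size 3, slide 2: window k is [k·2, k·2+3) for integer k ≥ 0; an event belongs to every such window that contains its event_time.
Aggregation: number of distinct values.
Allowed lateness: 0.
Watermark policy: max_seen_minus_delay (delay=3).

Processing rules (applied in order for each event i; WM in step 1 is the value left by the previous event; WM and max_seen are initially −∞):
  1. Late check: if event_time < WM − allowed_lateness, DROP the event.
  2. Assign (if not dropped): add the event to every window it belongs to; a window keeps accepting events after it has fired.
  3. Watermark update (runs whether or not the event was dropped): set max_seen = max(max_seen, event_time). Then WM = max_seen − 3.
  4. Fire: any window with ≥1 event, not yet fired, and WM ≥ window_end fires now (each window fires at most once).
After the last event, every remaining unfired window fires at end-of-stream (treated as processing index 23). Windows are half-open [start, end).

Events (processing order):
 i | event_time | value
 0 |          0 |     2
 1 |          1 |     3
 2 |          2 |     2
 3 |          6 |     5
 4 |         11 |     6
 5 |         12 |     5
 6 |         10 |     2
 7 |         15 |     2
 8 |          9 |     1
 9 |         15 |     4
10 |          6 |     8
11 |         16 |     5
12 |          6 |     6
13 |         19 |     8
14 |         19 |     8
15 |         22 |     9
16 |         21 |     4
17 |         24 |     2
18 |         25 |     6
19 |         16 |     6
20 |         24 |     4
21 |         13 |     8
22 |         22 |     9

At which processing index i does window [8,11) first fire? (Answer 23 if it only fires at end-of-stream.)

i=0 t=0 v=2: → [0,3); WM=-3
i=1 t=1 v=3: → [0,3); WM=-2
i=2 t=2 v=2: → [2,5),[0,3); WM=-1
i=3 t=6 v=5: → [6,9),[4,7); WM=3; [0,3) fires=2
i=4 t=11 v=6: → [10,13); WM=8; [2,5) fires=1 [4,7) fires=1
i=5 t=12 v=5: → [12,15),[10,13); WM=9; [6,9) fires=1
i=6 t=10 v=2: → [10,13),[8,11); WM=9
i=7 t=15 v=2: → [14,17); WM=12; [8,11) fires=1
i=8 t=9 v=1: DROP (t<12-0); WM=12
i=9 t=15 v=4: → [14,17); WM=12
i=10 t=6 v=8: DROP (t<12-0); WM=12
i=11 t=16 v=5: → [16,19),[14,17); WM=13; [10,13) fires=3
i=12 t=6 v=6: DROP (t<13-0); WM=13
i=13 t=19 v=8: → [18,21); WM=16; [12,15) fires=1
i=14 t=19 v=8: → [18,21); WM=16
i=15 t=22 v=9: → [22,25),[20,23); WM=19; [14,17) fires=3 [16,19) fires=1
i=16 t=21 v=4: → [20,23); WM=19
i=17 t=24 v=2: → [24,27),[22,25); WM=21; [18,21) fires=1
i=18 t=25 v=6: → [24,27); WM=22
i=19 t=16 v=6: DROP (t<22-0); WM=22
i=20 t=24 v=4: → [24,27),[22,25); WM=22
i=21 t=13 v=8: DROP (t<22-0); WM=22
i=22 t=22 v=9: → [22,25),[20,23); WM=22

7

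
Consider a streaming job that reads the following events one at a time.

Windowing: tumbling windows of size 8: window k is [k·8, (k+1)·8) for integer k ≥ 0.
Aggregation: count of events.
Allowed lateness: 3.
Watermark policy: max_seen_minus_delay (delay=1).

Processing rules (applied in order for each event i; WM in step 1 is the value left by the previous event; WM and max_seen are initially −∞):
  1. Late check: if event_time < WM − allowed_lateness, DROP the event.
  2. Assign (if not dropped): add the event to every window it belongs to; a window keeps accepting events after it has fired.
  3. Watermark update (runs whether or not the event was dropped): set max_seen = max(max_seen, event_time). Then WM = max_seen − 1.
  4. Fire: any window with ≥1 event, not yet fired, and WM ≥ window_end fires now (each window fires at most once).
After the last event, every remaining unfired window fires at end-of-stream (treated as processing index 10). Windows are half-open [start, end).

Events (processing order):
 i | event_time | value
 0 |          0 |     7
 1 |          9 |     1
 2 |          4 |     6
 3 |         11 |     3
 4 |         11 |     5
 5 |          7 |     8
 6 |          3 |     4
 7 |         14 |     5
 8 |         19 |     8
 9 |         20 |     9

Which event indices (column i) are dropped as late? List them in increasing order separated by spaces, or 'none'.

i=0 t=0 v=7: → [0,8); WM=-1
i=1 t=9 v=1: → [8,16); WM=8; [0,8) fires=1
i=2 t=4 v=6: DROP (t<8-3); WM=8
i=3 t=11 v=3: → [8,16); WM=10
i=4 t=11 v=5: → [8,16); WM=10
i=5 t=7 v=8: → [0,8); WM=10
i=6 t=3 v=4: DROP (t<10-3); WM=10
i=7 t=14 v=5: → [8,16); WM=13
i=8 t=19 v=8: → [16,24); WM=18; [8,16) fires=4
i=9 t=20 v=9: → [16,24); WM=19

2 6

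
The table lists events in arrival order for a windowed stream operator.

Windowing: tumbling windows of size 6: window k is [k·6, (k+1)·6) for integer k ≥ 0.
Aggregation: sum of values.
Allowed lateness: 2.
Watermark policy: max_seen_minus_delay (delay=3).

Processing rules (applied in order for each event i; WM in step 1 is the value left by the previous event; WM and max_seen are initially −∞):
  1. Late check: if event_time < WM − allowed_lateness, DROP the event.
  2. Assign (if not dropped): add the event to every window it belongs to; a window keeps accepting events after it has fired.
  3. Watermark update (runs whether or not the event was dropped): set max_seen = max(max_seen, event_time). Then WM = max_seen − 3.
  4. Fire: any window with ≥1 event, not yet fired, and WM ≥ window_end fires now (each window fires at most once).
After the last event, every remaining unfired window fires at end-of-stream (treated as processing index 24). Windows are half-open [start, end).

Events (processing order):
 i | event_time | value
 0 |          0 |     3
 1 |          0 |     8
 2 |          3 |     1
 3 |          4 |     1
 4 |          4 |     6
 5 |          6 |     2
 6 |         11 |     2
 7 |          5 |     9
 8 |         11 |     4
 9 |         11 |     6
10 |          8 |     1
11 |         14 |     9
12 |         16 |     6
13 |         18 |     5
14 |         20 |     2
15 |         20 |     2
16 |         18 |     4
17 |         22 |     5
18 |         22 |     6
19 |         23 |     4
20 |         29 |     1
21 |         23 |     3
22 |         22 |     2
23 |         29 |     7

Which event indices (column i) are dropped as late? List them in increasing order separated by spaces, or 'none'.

i=0 t=0 v=3: → [0,6); WM=-3
i=1 t=0 v=8: → [0,6); WM=-3
i=2 t=3 v=1: → [0,6); WM=0
i=3 t=4 v=1: → [0,6); WM=1
i=4 t=4 v=6: → [0,6); WM=1
i=5 t=6 v=2: → [6,12); WM=3
i=6 t=11 v=2: → [6,12); WM=8; [0,6) fires=19
i=7 t=5 v=9: DROP (t<8-2); WM=8
i=8 t=11 v=4: → [6,12); WM=8
i=9 t=11 v=6: → [6,12); WM=8
i=10 t=8 v=1: → [6,12); WM=8
i=11 t=14 v=9: → [12,18); WM=11
i=12 t=16 v=6: → [12,18); WM=13; [6,12) fires=15
i=13 t=18 v=5: → [18,24); WM=15
i=14 t=20 v=2: → [18,24); WM=17
i=15 t=20 v=2: → [18,24); WM=17
i=16 t=18 v=4: → [18,24); WM=17
i=17 t=22 v=5: → [18,24); WM=19; [12,18) fires=15
i=18 t=22 v=6: → [18,24); WM=19
i=19 t=23 v=4: → [18,24); WM=20
i=20 t=29 v=1: → [24,30); WM=26; [18,24) fires=28
i=21 t=23 v=3: DROP (t<26-2); WM=26
i=22 t=22 v=2: DROP (t<26-2); WM=26
i=23 t=29 v=7: → [24,30); WM=26

7 21 22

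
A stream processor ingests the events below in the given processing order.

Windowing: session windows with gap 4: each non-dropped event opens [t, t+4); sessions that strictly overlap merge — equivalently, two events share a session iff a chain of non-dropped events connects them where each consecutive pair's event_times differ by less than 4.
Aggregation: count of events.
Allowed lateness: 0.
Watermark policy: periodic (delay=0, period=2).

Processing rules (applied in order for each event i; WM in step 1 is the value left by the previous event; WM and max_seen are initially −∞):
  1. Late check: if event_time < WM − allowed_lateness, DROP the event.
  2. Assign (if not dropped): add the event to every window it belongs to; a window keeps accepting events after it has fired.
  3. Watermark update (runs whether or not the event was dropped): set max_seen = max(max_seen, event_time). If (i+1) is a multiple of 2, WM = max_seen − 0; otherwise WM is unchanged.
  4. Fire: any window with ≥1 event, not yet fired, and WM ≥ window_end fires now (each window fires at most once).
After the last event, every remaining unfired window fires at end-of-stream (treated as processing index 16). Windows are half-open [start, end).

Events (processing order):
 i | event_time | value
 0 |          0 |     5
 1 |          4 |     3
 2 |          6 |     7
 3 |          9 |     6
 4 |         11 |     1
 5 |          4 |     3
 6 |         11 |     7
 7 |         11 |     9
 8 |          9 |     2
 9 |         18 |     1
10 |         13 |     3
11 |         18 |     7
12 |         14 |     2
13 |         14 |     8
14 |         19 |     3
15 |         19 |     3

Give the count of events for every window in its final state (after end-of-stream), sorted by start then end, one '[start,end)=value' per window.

i=0 t=0 v=5: → [0,4); WM=−∞
i=1 t=4 v=3: → [4,8); WM=4
i=2 t=6 v=7: → [4,10); WM=4
i=3 t=9 v=6: → [4,13); WM=9
i=4 t=11 v=1: → [4,15); WM=9
i=5 t=4 v=3: DROP (t<9-0); WM=11
i=6 t=11 v=7: → [4,15); WM=11
i=7 t=11 v=9: → [4,15); WM=11
i=8 t=9 v=2: DROP (t<11-0); WM=11
i=9 t=18 v=1: → [18,22); WM=18
i=10 t=13 v=3: DROP (t<18-0); WM=18
i=11 t=18 v=7: → [18,22); WM=18
i=12 t=14 v=2: DROP (t<18-0); WM=18
i=13 t=14 v=8: DROP (t<18-0); WM=18
i=14 t=19 v=3: → [18,23); WM=18
i=15 t=19 v=3: → [18,23); WM=19

[0,4)=1 [4,15)=6 [18,23)=4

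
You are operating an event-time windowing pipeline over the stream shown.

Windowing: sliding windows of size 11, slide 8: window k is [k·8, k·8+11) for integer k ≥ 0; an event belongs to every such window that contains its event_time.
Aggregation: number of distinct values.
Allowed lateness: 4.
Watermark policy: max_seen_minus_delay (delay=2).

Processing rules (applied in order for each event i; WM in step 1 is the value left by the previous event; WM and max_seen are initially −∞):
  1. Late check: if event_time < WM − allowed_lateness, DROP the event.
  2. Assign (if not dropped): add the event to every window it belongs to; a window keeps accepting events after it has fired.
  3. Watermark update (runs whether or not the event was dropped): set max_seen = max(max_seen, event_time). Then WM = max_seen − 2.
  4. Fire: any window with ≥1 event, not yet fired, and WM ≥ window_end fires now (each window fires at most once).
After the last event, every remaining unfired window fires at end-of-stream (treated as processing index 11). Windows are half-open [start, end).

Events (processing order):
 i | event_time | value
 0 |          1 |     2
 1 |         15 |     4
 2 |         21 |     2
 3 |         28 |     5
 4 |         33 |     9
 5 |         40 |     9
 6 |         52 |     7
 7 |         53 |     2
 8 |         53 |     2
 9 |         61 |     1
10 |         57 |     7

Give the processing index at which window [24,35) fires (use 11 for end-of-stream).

i=0 t=1 v=2: → [0,11); WM=-1
i=1 t=15 v=4: → [8,19); WM=13; [0,11) fires=1
i=2 t=21 v=2: → [16,27); WM=19; [8,19) fires=1
i=3 t=28 v=5: → [24,35); WM=26
i=4 t=33 v=9: → [32,43),[24,35); WM=31; [16,27) fires=1
i=5 t=40 v=9: → [40,51),[32,43); WM=38; [24,35) fires=2
i=6 t=52 v=7: → [48,59); WM=50; [32,43) fires=1
i=7 t=53 v=2: → [48,59); WM=51; [40,51) fires=1
i=8 t=53 v=2: → [48,59); WM=51
i=9 t=61 v=1: → [56,67); WM=59; [48,59) fires=2
i=10 t=57 v=7: → [56,67),[48,59); WM=59

5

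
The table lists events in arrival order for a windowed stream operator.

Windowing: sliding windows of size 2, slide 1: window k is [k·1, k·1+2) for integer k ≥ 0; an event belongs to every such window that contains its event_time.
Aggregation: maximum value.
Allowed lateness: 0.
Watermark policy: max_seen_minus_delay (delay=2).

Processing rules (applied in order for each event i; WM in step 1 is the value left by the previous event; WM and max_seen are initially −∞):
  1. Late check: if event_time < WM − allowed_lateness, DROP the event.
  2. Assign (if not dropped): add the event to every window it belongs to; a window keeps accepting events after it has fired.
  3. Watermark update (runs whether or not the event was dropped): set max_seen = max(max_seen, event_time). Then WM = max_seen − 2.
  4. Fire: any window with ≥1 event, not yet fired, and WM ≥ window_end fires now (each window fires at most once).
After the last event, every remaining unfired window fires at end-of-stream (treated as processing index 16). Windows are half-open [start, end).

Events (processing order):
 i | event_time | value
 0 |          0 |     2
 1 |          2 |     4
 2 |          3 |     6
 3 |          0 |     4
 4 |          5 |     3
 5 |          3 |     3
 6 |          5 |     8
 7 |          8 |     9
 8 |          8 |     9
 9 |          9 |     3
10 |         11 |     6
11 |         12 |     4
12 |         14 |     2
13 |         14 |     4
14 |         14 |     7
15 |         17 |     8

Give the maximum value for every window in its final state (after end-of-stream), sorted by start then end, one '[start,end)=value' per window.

i=0 t=0 v=2: → [0,2); WM=-2
i=1 t=2 v=4: → [2,4),[1,3); WM=0
i=2 t=3 v=6: → [3,5),[2,4); WM=1
i=3 t=0 v=4: DROP (t<1-0); WM=1
i=4 t=5 v=3: → [5,7),[4,6); WM=3; [0,2) fires=2 [1,3) fires=4
i=5 t=3 v=3: → [3,5),[2,4); WM=3
i=6 t=5 v=8: → [5,7),[4,6); WM=3
i=7 t=8 v=9: → [8,10),[7,9); WM=6; [2,4) fires=6 [3,5) fires=6 [4,6) fires=8
i=8 t=8 v=9: → [8,10),[7,9); WM=6
i=9 t=9 v=3: → [9,11),[8,10); WM=7; [5,7) fires=8
i=10 t=11 v=6: → [11,13),[10,12); WM=9; [7,9) fires=9
i=11 t=12 v=4: → [12,14),[11,13); WM=10; [8,10) fires=9
i=12 t=14 v=2: → [14,16),[13,15); WM=12; [9,11) fires=3 [10,12) fires=6
i=13 t=14 v=4: → [14,16),[13,15); WM=12
i=14 t=14 v=7: → [14,16),[13,15); WM=12
i=15 t=17 v=8: → [17,19),[16,18); WM=15; [11,13) fires=6 [12,14) fires=4 [13,15) fires=7

[0,2)=2 [1,3)=4 [2,4)=6 [3,5)=6 [4,6)=8 [5,7)=8 [7,9)=9 [8,10)=9 [9,11)=3 [10,12)=6 [11,13)=6 [12,14)=4 [13,15)=7 [14,16)=7 [16,18)=8 [17,19)=8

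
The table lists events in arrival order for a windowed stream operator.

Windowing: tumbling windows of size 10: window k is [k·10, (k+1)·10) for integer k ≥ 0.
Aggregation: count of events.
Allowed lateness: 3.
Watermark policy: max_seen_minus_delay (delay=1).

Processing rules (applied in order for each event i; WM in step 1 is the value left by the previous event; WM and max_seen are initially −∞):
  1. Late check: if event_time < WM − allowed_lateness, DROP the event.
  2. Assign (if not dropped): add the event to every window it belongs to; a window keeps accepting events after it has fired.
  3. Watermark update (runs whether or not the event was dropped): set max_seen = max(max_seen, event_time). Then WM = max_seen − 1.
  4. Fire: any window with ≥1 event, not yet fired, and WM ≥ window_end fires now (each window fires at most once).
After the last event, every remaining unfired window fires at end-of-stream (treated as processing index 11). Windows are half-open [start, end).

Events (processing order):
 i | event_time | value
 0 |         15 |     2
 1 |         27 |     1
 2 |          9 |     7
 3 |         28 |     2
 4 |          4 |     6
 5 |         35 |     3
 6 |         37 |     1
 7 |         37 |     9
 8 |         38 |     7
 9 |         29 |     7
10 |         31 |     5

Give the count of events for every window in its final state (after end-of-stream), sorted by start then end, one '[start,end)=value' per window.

i=0 t=15 v=2: → [10,20); WM=14
i=1 t=27 v=1: → [20,30); WM=26; [10,20) fires=1
i=2 t=9 v=7: DROP (t<26-3); WM=26
i=3 t=28 v=2: → [20,30); WM=27
i=4 t=4 v=6: DROP (t<27-3); WM=27
i=5 t=35 v=3: → [30,40); WM=34; [20,30) fires=2
i=6 t=37 v=1: → [30,40); WM=36
i=7 t=37 v=9: → [30,40); WM=36
i=8 t=38 v=7: → [30,40); WM=37
i=9 t=29 v=7: DROP (t<37-3); WM=37
i=10 t=31 v=5: DROP (t<37-3); WM=37

[10,20)=1 [20,30)=2 [30,40)=4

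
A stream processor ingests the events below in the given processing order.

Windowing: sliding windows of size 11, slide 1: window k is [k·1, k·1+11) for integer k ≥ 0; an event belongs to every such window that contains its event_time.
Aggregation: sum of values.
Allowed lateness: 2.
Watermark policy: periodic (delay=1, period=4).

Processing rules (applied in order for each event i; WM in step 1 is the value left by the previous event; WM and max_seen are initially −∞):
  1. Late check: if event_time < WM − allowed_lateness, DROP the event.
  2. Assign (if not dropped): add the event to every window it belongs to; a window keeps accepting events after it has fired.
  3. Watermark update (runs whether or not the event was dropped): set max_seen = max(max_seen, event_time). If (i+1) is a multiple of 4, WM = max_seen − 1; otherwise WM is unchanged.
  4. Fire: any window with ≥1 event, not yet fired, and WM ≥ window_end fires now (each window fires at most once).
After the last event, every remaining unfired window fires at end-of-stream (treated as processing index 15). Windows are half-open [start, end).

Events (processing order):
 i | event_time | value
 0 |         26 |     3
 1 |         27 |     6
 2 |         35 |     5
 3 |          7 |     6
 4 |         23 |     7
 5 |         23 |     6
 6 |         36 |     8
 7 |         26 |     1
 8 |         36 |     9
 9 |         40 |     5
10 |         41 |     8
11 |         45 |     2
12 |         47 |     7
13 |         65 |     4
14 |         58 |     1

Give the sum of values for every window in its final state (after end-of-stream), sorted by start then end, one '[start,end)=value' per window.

[0,11)=6 [1,12)=6 [2,13)=6 [3,14)=6 [4,15)=6 [5,16)=6 [6,17)=6 [7,18)=6 [16,27)=3 [17,28)=9 [18,29)=9 [19,30)=9 [20,31)=9 [21,32)=9 [22,33)=9 [23,34)=9 [24,35)=9 [25,36)=14 [26,37)=31 [27,38)=28 [28,39)=22 [29,40)=22 [30,41)=27 [31,42)=35 [32,43)=35 [33,44)=35 [34,45)=35 [35,46)=37 [36,47)=32 [37,48)=22 [38,49)=22 [39,50)=22 [40,51)=22 [41,52)=17 [42,53)=9 [43,54)=9 [44,55)=9 [45,56)=9 [46,57)=7 [47,58)=7 [48,59)=1 [49,60)=1 [50,61)=1 [51,62)=1 [52,63)=1 [53,64)=1 [54,65)=1 [55,66)=5 [56,67)=5 [57,68)=5 [58,69)=5 [59,70)=4 [60,71)=4 [61,72)=4 [62,73)=4 [63,74)=4 [64,75)=4 [65,76)=4

i=0 t=26 v=3: → [26,37),[25,36),[24,35),[23,34),[22,33),[21,32),[20,31),[19,30),[18,29),[17,28),[16,27); WM=−∞
i=1 t=27 v=6: → [27,38),[26,37),[25,36),[24,35),[23,34),[22,33),[21,32),[20,31),[19,30),[18,29),[17,28); WM=−∞
i=2 t=35 v=5: → [35,46),[34,45),[33,44),[32,43),[31,42),[30,41),[29,40),[28,39),[27,38),[26,37),[25,36); WM=−∞
i=3 t=7 v=6: → [7,18),[6,17),[5,16),[4,15),[3,14),[2,13),[1,12),[0,11); WM=34; [0,11) fires=6 [1,12) fires=6 [2,13) fires=6 [3,14) fires=6 [4,15) fires=6 [5,16) fires=6 [6,17) fires=6 [7,18) fires=6 [16,27) fires=3 [17,28) fires=9 [18,29) fires=9 [19,30) fires=9 [20,31) fires=9 [21,32) fires=9 [22,33) fires=9 [23,34) fires=9
i=4 t=23 v=7: DROP (t<34-2); WM=34
i=5 t=23 v=6: DROP (t<34-2); WM=34
i=6 t=36 v=8: → [36,47),[35,46),[34,45),[33,44),[32,43),[31,42),[30,41),[29,40),[28,39),[27,38),[26,37); WM=34
i=7 t=26 v=1: DROP (t<34-2); WM=35; [24,35) fires=9
i=8 t=36 v=9: → [36,47),[35,46),[34,45),[33,44),[32,43),[31,42),[30,41),[29,40),[28,39),[27,38),[26,37); WM=35
i=9 t=40 v=5: → [40,51),[39,50),[38,49),[37,48),[36,47),[35,46),[34,45),[33,44),[32,43),[31,42),[30,41); WM=35
i=10 t=41 v=8: → [41,52),[40,51),[39,50),[38,49),[37,48),[36,47),[35,46),[34,45),[33,44),[32,43),[31,42); WM=35
i=11 t=45 v=2: → [45,56),[44,55),[43,54),[42,53),[41,52),[40,51),[39,50),[38,49),[37,48),[36,47),[35,46); WM=44; [25,36) fires=14 [26,37) fires=31 [27,38) fires=28 [28,39) fires=22 [29,40) fires=22 [30,41) fires=27 [31,42) fires=35 [32,43) fires=35 [33,44) fires=35
i=12 t=47 v=7: → [47,58),[46,57),[45,56),[44,55),[43,54),[42,53),[41,52),[40,51),[39,50),[38,49),[37,48); WM=44
i=13 t=65 v=4: → [65,76),[64,75),[63,74),[62,73),[61,72),[60,71),[59,70),[58,69),[57,68),[56,67),[55,66); WM=44
i=14 t=58 v=1: → [58,69),[57,68),[56,67),[55,66),[54,65),[53,64),[52,63),[51,62),[50,61),[49,60),[48,59); WM=44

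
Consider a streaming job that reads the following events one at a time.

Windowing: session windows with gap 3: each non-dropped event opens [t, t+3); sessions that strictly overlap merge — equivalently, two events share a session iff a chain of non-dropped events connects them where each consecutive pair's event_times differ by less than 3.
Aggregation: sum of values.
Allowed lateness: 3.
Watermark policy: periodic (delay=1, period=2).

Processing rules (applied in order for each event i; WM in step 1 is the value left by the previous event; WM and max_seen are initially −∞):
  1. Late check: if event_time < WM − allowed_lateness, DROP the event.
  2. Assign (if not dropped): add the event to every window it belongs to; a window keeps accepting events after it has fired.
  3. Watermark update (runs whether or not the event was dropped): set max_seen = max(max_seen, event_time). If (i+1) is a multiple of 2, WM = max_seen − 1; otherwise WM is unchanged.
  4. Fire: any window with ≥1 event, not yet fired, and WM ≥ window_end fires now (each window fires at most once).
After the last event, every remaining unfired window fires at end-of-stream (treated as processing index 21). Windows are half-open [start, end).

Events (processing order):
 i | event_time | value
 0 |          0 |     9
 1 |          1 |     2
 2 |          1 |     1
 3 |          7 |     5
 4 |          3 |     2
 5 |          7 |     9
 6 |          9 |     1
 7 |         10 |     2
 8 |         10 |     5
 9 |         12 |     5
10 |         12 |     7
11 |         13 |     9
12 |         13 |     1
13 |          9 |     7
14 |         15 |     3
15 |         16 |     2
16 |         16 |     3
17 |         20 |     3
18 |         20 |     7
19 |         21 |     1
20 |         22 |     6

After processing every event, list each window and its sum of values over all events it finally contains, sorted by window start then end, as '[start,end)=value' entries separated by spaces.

i=0 t=0 v=9: → [0,3); WM=−∞
i=1 t=1 v=2: → [0,4); WM=0
i=2 t=1 v=1: → [0,4); WM=0
i=3 t=7 v=5: → [7,10); WM=6
i=4 t=3 v=2: → [0,6); WM=6
i=5 t=7 v=9: → [7,10); WM=6
i=6 t=9 v=1: → [7,12); WM=6
i=7 t=10 v=2: → [7,13); WM=9
i=8 t=10 v=5: → [7,13); WM=9
i=9 t=12 v=5: → [7,15); WM=11
i=10 t=12 v=7: → [7,15); WM=11
i=11 t=13 v=9: → [7,16); WM=12
i=12 t=13 v=1: → [7,16); WM=12
i=13 t=9 v=7: → [7,16); WM=12
i=14 t=15 v=3: → [7,18); WM=12
i=15 t=16 v=2: → [7,19); WM=15
i=16 t=16 v=3: → [7,19); WM=15
i=17 t=20 v=3: → [20,23); WM=19
i=18 t=20 v=7: → [20,23); WM=19
i=19 t=21 v=1: → [20,24); WM=20
i=20 t=22 v=6: → [20,25); WM=20

[0,6)=14 [7,19)=59 [20,25)=17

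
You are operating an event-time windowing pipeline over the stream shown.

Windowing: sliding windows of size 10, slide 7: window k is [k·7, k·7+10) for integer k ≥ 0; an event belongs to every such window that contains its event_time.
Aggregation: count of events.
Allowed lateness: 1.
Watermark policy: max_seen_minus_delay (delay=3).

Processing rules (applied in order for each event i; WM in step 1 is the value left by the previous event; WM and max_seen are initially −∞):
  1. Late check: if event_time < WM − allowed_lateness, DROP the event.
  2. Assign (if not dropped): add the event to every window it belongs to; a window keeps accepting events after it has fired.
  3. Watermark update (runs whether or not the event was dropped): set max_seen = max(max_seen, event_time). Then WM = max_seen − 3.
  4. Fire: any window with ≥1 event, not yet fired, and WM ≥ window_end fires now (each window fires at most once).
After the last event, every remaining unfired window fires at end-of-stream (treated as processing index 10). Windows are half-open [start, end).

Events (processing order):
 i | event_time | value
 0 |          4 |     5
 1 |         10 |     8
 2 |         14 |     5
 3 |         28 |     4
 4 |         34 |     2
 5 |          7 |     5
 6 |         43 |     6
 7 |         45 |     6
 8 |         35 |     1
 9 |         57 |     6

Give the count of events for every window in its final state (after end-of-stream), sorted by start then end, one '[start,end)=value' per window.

[0,10)=1 [7,17)=2 [14,24)=1 [21,31)=1 [28,38)=2 [35,45)=1 [42,52)=2 [49,59)=1 [56,66)=1

i=0 t=4 v=5: → [0,10); WM=1
i=1 t=10 v=8: → [7,17); WM=7
i=2 t=14 v=5: → [14,24),[7,17); WM=11; [0,10) fires=1
i=3 t=28 v=4: → [28,38),[21,31); WM=25; [7,17) fires=2 [14,24) fires=1
i=4 t=34 v=2: → [28,38); WM=31; [21,31) fires=1
i=5 t=7 v=5: DROP (t<31-1); WM=31
i=6 t=43 v=6: → [42,52),[35,45); WM=40; [28,38) fires=2
i=7 t=45 v=6: → [42,52); WM=42
i=8 t=35 v=1: DROP (t<42-1); WM=42
i=9 t=57 v=6: → [56,66),[49,59); WM=54; [35,45) fires=1 [42,52) fires=2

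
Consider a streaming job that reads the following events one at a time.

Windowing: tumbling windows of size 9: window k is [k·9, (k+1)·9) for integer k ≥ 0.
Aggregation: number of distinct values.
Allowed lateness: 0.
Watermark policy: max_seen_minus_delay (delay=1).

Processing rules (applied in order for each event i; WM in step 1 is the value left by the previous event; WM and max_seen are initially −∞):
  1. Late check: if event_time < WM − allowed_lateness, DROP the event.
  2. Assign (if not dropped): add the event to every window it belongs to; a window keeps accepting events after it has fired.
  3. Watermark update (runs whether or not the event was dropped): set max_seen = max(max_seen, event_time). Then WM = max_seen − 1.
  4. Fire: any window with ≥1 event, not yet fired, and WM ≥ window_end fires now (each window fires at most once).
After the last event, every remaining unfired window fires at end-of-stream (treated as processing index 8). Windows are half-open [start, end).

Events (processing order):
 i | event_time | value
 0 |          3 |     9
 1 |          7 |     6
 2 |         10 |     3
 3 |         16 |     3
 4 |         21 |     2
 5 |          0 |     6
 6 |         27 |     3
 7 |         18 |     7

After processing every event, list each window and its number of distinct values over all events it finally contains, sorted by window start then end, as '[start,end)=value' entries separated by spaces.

[0,9)=2 [9,18)=1 [18,27)=1 [27,36)=1

i=0 t=3 v=9: → [0,9); WM=2
i=1 t=7 v=6: → [0,9); WM=6
i=2 t=10 v=3: → [9,18); WM=9; [0,9) fires=2
i=3 t=16 v=3: → [9,18); WM=15
i=4 t=21 v=2: → [18,27); WM=20; [9,18) fires=1
i=5 t=0 v=6: DROP (t<20-0); WM=20
i=6 t=27 v=3: → [27,36); WM=26
i=7 t=18 v=7: DROP (t<26-0); WM=26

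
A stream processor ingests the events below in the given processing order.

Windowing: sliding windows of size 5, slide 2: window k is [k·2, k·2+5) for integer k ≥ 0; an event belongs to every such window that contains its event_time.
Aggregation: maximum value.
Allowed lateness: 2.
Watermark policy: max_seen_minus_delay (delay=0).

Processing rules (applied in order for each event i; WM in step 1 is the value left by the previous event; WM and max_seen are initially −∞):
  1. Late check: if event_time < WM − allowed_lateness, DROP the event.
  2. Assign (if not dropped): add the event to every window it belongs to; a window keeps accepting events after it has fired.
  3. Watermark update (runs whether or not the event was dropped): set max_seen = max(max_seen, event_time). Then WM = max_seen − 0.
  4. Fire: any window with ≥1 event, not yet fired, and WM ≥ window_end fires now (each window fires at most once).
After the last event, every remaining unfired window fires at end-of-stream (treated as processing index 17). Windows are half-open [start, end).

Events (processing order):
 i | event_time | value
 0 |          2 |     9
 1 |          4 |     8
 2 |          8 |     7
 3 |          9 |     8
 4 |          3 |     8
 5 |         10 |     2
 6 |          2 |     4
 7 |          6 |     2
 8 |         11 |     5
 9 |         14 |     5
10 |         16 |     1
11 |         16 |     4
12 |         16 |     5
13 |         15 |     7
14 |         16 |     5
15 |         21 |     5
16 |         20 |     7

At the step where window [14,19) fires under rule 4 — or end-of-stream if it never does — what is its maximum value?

i=0 t=2 v=9: → [2,7),[0,5); WM=2
i=1 t=4 v=8: → [4,9),[2,7),[0,5); WM=4
i=2 t=8 v=7: → [8,13),[6,11),[4,9); WM=8; [0,5) fires=9 [2,7) fires=9
i=3 t=9 v=8: → [8,13),[6,11); WM=9; [4,9) fires=8
i=4 t=3 v=8: DROP (t<9-2); WM=9
i=5 t=10 v=2: → [10,15),[8,13),[6,11); WM=10
i=6 t=2 v=4: DROP (t<10-2); WM=10
i=7 t=6 v=2: DROP (t<10-2); WM=10
i=8 t=11 v=5: → [10,15),[8,13); WM=11; [6,11) fires=8
i=9 t=14 v=5: → [14,19),[12,17),[10,15); WM=14; [8,13) fires=8
i=10 t=16 v=1: → [16,21),[14,19),[12,17); WM=16; [10,15) fires=5
i=11 t=16 v=4: → [16,21),[14,19),[12,17); WM=16
i=12 t=16 v=5: → [16,21),[14,19),[12,17); WM=16
i=13 t=15 v=7: → [14,19),[12,17); WM=16
i=14 t=16 v=5: → [16,21),[14,19),[12,17); WM=16
i=15 t=21 v=5: → [20,25),[18,23); WM=21; [12,17) fires=7 [14,19) fires=7 [16,21) fires=5
i=16 t=20 v=7: → [20,25),[18,23),[16,21); WM=21

7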